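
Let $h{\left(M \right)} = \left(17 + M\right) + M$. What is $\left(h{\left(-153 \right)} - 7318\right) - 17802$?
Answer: $-25409$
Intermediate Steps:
$h{\left(M \right)} = 17 + 2 M$
$\left(h{\left(-153 \right)} - 7318\right) - 17802 = \left(\left(17 + 2 \left(-153\right)\right) - 7318\right) - 17802 = \left(\left(17 - 306\right) - 7318\right) - 17802 = \left(-289 - 7318\right) - 17802 = -7607 - 17802 = -25409$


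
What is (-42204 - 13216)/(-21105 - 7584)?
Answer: 55420/28689 ≈ 1.9318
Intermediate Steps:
(-42204 - 13216)/(-21105 - 7584) = -55420/(-28689) = -55420*(-1/28689) = 55420/28689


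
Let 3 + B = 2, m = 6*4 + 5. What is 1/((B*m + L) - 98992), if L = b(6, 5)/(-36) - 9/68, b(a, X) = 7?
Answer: -153/15150263 ≈ -1.0099e-5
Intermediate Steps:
m = 29 (m = 24 + 5 = 29)
B = -1 (B = -3 + 2 = -1)
L = -50/153 (L = 7/(-36) - 9/68 = 7*(-1/36) - 9*1/68 = -7/36 - 9/68 = -50/153 ≈ -0.32680)
1/((B*m + L) - 98992) = 1/((-1*29 - 50/153) - 98992) = 1/((-29 - 50/153) - 98992) = 1/(-4487/153 - 98992) = 1/(-15150263/153) = -153/15150263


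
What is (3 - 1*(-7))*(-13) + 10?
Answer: -120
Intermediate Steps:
(3 - 1*(-7))*(-13) + 10 = (3 + 7)*(-13) + 10 = 10*(-13) + 10 = -130 + 10 = -120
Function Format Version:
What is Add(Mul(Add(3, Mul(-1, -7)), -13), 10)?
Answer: -120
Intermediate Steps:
Add(Mul(Add(3, Mul(-1, -7)), -13), 10) = Add(Mul(Add(3, 7), -13), 10) = Add(Mul(10, -13), 10) = Add(-130, 10) = -120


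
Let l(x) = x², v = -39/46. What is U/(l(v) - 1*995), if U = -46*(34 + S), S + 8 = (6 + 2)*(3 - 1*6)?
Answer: 194672/2103899 ≈ 0.092529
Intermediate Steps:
v = -39/46 (v = -39*1/46 = -39/46 ≈ -0.84783)
S = -32 (S = -8 + (6 + 2)*(3 - 1*6) = -8 + 8*(3 - 6) = -8 + 8*(-3) = -8 - 24 = -32)
U = -92 (U = -46*(34 - 32) = -46*2 = -92)
U/(l(v) - 1*995) = -92/((-39/46)² - 1*995) = -92/(1521/2116 - 995) = -92/(-2103899/2116) = -92*(-2116/2103899) = 194672/2103899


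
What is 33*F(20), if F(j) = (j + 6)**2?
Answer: 22308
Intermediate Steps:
F(j) = (6 + j)**2
33*F(20) = 33*(6 + 20)**2 = 33*26**2 = 33*676 = 22308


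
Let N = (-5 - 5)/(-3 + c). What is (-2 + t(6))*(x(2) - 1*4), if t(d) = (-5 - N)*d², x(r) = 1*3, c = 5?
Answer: 2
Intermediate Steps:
x(r) = 3
N = -5 (N = (-5 - 5)/(-3 + 5) = -10/2 = -10*½ = -5)
t(d) = 0 (t(d) = (-5 - 1*(-5))*d² = (-5 + 5)*d² = 0*d² = 0)
(-2 + t(6))*(x(2) - 1*4) = (-2 + 0)*(3 - 1*4) = -2*(3 - 4) = -2*(-1) = 2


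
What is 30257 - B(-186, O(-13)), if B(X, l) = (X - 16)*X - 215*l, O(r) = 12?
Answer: -4735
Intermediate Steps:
B(X, l) = -215*l + X*(-16 + X) (B(X, l) = (-16 + X)*X - 215*l = X*(-16 + X) - 215*l = -215*l + X*(-16 + X))
30257 - B(-186, O(-13)) = 30257 - ((-186)² - 215*12 - 16*(-186)) = 30257 - (34596 - 2580 + 2976) = 30257 - 1*34992 = 30257 - 34992 = -4735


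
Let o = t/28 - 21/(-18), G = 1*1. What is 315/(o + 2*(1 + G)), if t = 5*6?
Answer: 6615/131 ≈ 50.496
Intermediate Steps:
G = 1
t = 30
o = 47/21 (o = 30/28 - 21/(-18) = 30*(1/28) - 21*(-1/18) = 15/14 + 7/6 = 47/21 ≈ 2.2381)
315/(o + 2*(1 + G)) = 315/(47/21 + 2*(1 + 1)) = 315/(47/21 + 2*2) = 315/(47/21 + 4) = 315/(131/21) = 315*(21/131) = 6615/131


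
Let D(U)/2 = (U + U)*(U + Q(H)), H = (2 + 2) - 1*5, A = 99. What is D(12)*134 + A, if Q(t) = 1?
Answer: 83715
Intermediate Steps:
H = -1 (H = 4 - 5 = -1)
D(U) = 4*U*(1 + U) (D(U) = 2*((U + U)*(U + 1)) = 2*((2*U)*(1 + U)) = 2*(2*U*(1 + U)) = 4*U*(1 + U))
D(12)*134 + A = (4*12*(1 + 12))*134 + 99 = (4*12*13)*134 + 99 = 624*134 + 99 = 83616 + 99 = 83715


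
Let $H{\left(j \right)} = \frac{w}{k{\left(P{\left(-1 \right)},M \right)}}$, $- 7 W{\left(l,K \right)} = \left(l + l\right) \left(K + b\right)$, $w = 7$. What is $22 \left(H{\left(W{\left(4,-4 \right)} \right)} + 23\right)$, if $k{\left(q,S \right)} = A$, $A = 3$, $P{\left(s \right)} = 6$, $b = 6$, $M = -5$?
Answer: $\frac{1672}{3} \approx 557.33$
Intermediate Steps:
$W{\left(l,K \right)} = - \frac{2 l \left(6 + K\right)}{7}$ ($W{\left(l,K \right)} = - \frac{\left(l + l\right) \left(K + 6\right)}{7} = - \frac{2 l \left(6 + K\right)}{7}$)
$k{\left(q,S \right)} = 3$
$H{\left(j \right)} = \frac{7}{3}$
$22 \left(H{\left(W{\left(4,-4 \right)} \right)} + 23\right) = 22 \left(\frac{7}{3} + 23\right) = 22 \cdot \frac{76}{3} = \frac{1672}{3}$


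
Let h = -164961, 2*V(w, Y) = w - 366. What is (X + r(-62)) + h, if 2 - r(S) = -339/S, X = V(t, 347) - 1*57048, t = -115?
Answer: -6889842/31 ≈ -2.2225e+5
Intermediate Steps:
V(w, Y) = -183 + w/2 (V(w, Y) = (w - 366)/2 = (-366 + w)/2 = -183 + w/2)
X = -114577/2 (X = (-183 + (½)*(-115)) - 1*57048 = (-183 - 115/2) - 57048 = -481/2 - 57048 = -114577/2 ≈ -57289.)
r(S) = 2 + 339/S (r(S) = 2 - (-339)/S = 2 + 339/S)
(X + r(-62)) + h = (-114577/2 + (2 + 339/(-62))) - 164961 = (-114577/2 + (2 + 339*(-1/62))) - 164961 = (-114577/2 + (2 - 339/62)) - 164961 = (-114577/2 - 215/62) - 164961 = -1776051/31 - 164961 = -6889842/31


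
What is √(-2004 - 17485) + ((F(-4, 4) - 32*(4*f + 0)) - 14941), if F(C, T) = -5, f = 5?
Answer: -15586 + I*√19489 ≈ -15586.0 + 139.6*I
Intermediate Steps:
√(-2004 - 17485) + ((F(-4, 4) - 32*(4*f + 0)) - 14941) = √(-2004 - 17485) + ((-5 - 32*(4*5 + 0)) - 14941) = √(-19489) + ((-5 - 32*(20 + 0)) - 14941) = I*√19489 + ((-5 - 32*20) - 14941) = I*√19489 + ((-5 - 640) - 14941) = I*√19489 + (-645 - 14941) = I*√19489 - 15586 = -15586 + I*√19489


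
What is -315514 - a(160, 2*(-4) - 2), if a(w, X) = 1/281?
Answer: -88659435/281 ≈ -3.1551e+5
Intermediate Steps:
a(w, X) = 1/281
-315514 - a(160, 2*(-4) - 2) = -315514 - 1*1/281 = -315514 - 1/281 = -88659435/281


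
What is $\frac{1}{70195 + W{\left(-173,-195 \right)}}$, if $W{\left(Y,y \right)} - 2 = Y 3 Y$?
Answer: $\frac{1}{159984} \approx 6.2506 \cdot 10^{-6}$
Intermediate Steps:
$W{\left(Y,y \right)} = 2 + 3 Y^{2}$ ($W{\left(Y,y \right)} = 2 + Y 3 Y = 2 + 3 Y Y = 2 + 3 Y^{2}$)
$\frac{1}{70195 + W{\left(-173,-195 \right)}} = \frac{1}{70195 + \left(2 + 3 \left(-173\right)^{2}\right)} = \frac{1}{70195 + \left(2 + 3 \cdot 29929\right)} = \frac{1}{70195 + \left(2 + 89787\right)} = \frac{1}{70195 + 89789} = \frac{1}{159984}$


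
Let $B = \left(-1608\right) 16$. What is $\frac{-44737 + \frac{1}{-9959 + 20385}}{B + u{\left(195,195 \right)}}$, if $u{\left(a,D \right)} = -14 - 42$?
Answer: $\frac{466427961}{268823984} \approx 1.7351$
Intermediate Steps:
$u{\left(a,D \right)} = -56$
$B = -25728$
$\frac{-44737 + \frac{1}{-9959 + 20385}}{B + u{\left(195,195 \right)}} = \frac{-44737 + \frac{1}{-9959 + 20385}}{-25728 - 56} = \frac{-44737 + \frac{1}{10426}}{-25784} = \left(-44737 + \frac{1}{10426}\right) \left(- \frac{1}{25784}\right) = \left(- \frac{466427961}{10426}\right) \left(- \frac{1}{25784}\right) = \frac{466427961}{268823984}$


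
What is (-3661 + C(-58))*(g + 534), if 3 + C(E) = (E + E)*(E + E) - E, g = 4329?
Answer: 47900550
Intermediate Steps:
C(E) = -3 - E + 4*E**2 (C(E) = -3 + ((E + E)*(E + E) - E) = -3 + ((2*E)*(2*E) - E) = -3 + (4*E**2 - E) = -3 + (-E + 4*E**2) = -3 - E + 4*E**2)
(-3661 + C(-58))*(g + 534) = (-3661 + (-3 - 1*(-58) + 4*(-58)**2))*(4329 + 534) = (-3661 + (-3 + 58 + 4*3364))*4863 = (-3661 + (-3 + 58 + 13456))*4863 = (-3661 + 13511)*4863 = 9850*4863 = 47900550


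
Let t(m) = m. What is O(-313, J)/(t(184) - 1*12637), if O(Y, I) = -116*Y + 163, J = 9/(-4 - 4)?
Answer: -12157/4151 ≈ -2.9287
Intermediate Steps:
J = -9/8 (J = 9/(-8) = -⅛*9 = -9/8 ≈ -1.1250)
O(Y, I) = 163 - 116*Y
O(-313, J)/(t(184) - 1*12637) = (163 - 116*(-313))/(184 - 1*12637) = (163 + 36308)/(184 - 12637) = 36471/(-12453) = 36471*(-1/12453) = -12157/4151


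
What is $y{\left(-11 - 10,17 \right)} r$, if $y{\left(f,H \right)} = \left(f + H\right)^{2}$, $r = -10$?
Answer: $-160$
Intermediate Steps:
$y{\left(f,H \right)} = \left(H + f\right)^{2}$
$y{\left(-11 - 10,17 \right)} r = \left(17 - 21\right)^{2} \left(-10\right) = \left(-4\right)^{2} \left(-10\right) = 16 \left(-10\right) = -160$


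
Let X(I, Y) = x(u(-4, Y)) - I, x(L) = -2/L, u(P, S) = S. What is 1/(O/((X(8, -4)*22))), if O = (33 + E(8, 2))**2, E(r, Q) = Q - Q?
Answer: -5/33 ≈ -0.15152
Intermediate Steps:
E(r, Q) = 0
X(I, Y) = -I - 2/Y (X(I, Y) = -2/Y - I = -I - 2/Y)
O = 1089 (O = (33 + 0)**2 = 33**2 = 1089)
1/(O/((X(8, -4)*22))) = 1/(1089/(((-1*8 - 2/(-4))*22))) = 1/(1089/(((-8 - 2*(-1/4))*22))) = 1/(1089/(((-8 + 1/2)*22))) = 1/(1089/((-15/2*22))) = 1/(1089/(-165)) = 1/(1089*(-1/165)) = 1/(-33/5) = -5/33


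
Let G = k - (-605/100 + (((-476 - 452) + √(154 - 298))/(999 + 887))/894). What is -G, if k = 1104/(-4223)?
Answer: -5026889663/868333260 + I/140507 ≈ -5.7891 + 7.1171e-6*I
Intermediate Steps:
k = -1104/4223 (k = 1104*(-1/4223) = -1104/4223 ≈ -0.26143)
G = 5026889663/868333260 - I/140507 (G = -1104/4223 - (-605/100 + (((-476 - 452) + √(154 - 298))/(999 + 887))/894) = -1104/4223 - (-605*1/100 + ((-928 + √(-144))/1886)*(1/894)) = -1104/4223 - (-121/20 + ((-928 + 12*I)*(1/1886))*(1/894)) = -1104/4223 - (-121/20 + (-464/943 + 6*I/943)*(1/894)) = -1104/4223 - (-121/20 + (-232/421521 + I/140507)) = -1104/4223 - (-51008681/8430420 + I/140507) = -1104/4223 + (51008681/8430420 - I/140507) = 5026889663/868333260 - I/140507 ≈ 5.7891 - 7.1171e-6*I)
-G = -(5026889663/868333260 - I/140507) = -5026889663/868333260 + I/140507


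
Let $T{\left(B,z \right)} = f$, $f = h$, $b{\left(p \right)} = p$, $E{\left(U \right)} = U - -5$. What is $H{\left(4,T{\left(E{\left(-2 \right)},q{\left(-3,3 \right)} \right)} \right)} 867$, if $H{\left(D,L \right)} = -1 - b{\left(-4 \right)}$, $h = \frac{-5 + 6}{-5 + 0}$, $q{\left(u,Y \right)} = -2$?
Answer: $2601$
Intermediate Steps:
$E{\left(U \right)} = 5 + U$ ($E{\left(U \right)} = U + 5 = 5 + U$)
$h = - \frac{1}{5}$ ($h = 1 \frac{1}{-5} = 1 \left(- \frac{1}{5}\right) = - \frac{1}{5} \approx -0.2$)
$f = - \frac{1}{5} \approx -0.2$
$T{\left(B,z \right)} = - \frac{1}{5}$
$H{\left(D,L \right)} = 3$ ($H{\left(D,L \right)} = -1 - -4 = -1 + 4 = 3$)
$H{\left(4,T{\left(E{\left(-2 \right)},q{\left(-3,3 \right)} \right)} \right)} 867 = 3 \cdot 867 = 2601$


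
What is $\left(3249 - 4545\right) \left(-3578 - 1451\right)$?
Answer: $6517584$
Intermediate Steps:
$\left(3249 - 4545\right) \left(-3578 - 1451\right) = \left(-1296\right) \left(-5029\right) = 6517584$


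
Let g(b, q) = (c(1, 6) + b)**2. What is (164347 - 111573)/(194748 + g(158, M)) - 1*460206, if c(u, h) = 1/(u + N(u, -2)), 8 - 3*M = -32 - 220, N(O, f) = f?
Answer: -100967763008/219397 ≈ -4.6021e+5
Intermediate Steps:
M = 260/3 (M = 8/3 - (-32 - 220)/3 = 8/3 - 1/3*(-252) = 8/3 + 84 = 260/3 ≈ 86.667)
c(u, h) = 1/(-2 + u) (c(u, h) = 1/(u - 2) = 1/(-2 + u))
g(b, q) = (-1 + b)**2 (g(b, q) = (1/(-2 + 1) + b)**2 = (1/(-1) + b)**2 = (-1 + b)**2)
(164347 - 111573)/(194748 + g(158, M)) - 1*460206 = (164347 - 111573)/(194748 + (-1 + 158)**2) - 1*460206 = 52774/(194748 + 157**2) - 460206 = 52774/(194748 + 24649) - 460206 = 52774/219397 - 460206 = -100967763008/219397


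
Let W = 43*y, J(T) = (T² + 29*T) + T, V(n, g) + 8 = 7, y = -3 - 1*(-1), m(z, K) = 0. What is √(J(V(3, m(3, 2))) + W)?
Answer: I*√115 ≈ 10.724*I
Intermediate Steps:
y = -2 (y = -3 + 1 = -2)
V(n, g) = -1 (V(n, g) = -8 + 7 = -1)
J(T) = T² + 30*T
W = -86 (W = 43*(-2) = -86)
√(J(V(3, m(3, 2))) + W) = √(-(30 - 1) - 86) = √(-1*29 - 86) = √(-29 - 86) = √(-115) = I*√115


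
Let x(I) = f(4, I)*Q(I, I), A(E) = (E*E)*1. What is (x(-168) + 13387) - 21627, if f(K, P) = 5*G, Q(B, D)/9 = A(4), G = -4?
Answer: -11120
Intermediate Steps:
A(E) = E² (A(E) = E²*1 = E²)
Q(B, D) = 144 (Q(B, D) = 9*4² = 9*16 = 144)
f(K, P) = -20 (f(K, P) = 5*(-4) = -20)
x(I) = -2880 (x(I) = -20*144 = -2880)
(x(-168) + 13387) - 21627 = (-2880 + 13387) - 21627 = 10507 - 21627 = -11120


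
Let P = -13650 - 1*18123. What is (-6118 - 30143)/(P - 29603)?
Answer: 36261/61376 ≈ 0.59080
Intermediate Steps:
P = -31773 (P = -13650 - 18123 = -31773)
(-6118 - 30143)/(P - 29603) = (-6118 - 30143)/(-31773 - 29603) = -36261/(-61376) = -36261*(-1/61376) = 36261/61376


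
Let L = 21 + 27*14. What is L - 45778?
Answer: -45379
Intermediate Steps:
L = 399 (L = 21 + 378 = 399)
L - 45778 = 399 - 45778 = -45379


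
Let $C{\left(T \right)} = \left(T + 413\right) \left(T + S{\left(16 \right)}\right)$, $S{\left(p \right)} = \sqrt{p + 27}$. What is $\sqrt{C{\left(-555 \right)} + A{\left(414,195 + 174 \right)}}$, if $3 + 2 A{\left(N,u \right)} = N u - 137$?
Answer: $\sqrt{155123 - 142 \sqrt{43}} \approx 392.67$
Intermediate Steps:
$A{\left(N,u \right)} = -70 + \frac{N u}{2}$ ($A{\left(N,u \right)} = - \frac{3}{2} + \frac{N u - 137}{2} = - \frac{3}{2} + \frac{-137 + N u}{2} = - \frac{3}{2} + \left(- \frac{137}{2} + \frac{N u}{2}\right) = -70 + \frac{N u}{2}$)
$S{\left(p \right)} = \sqrt{27 + p}$
$C{\left(T \right)} = \left(413 + T\right) \left(T + \sqrt{43}\right)$ ($C{\left(T \right)} = \left(T + 413\right) \left(T + \sqrt{27 + 16}\right) = \left(413 + T\right) \left(T + \sqrt{43}\right)$)
$\sqrt{C{\left(-555 \right)} + A{\left(414,195 + 174 \right)}} = \sqrt{\left(\left(-555\right)^{2} + 413 \left(-555\right) + 413 \sqrt{43} - 555 \sqrt{43}\right) - \left(70 - 207 \left(195 + 174\right)\right)} = \sqrt{\left(308025 - 229215 + 413 \sqrt{43} - 555 \sqrt{43}\right) - \left(70 - 76383\right)} = \sqrt{\left(78810 - 142 \sqrt{43}\right) + \left(-70 + 76383\right)} = \sqrt{\left(78810 - 142 \sqrt{43}\right) + 76313} = \sqrt{155123 - 142 \sqrt{43}}$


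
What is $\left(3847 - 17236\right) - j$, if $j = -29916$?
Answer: $16527$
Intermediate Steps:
$\left(3847 - 17236\right) - j = \left(3847 - 17236\right) - -29916 = -13389 + 29916 = 16527$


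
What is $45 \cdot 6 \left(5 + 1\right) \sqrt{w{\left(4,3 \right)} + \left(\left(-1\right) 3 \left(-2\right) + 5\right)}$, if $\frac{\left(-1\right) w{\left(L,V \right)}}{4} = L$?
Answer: $1620 i \sqrt{5} \approx 3622.4 i$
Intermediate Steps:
$w{\left(L,V \right)} = - 4 L$
$45 \cdot 6 \left(5 + 1\right) \sqrt{w{\left(4,3 \right)} + \left(\left(-1\right) 3 \left(-2\right) + 5\right)} = 45 \cdot 6 \left(5 + 1\right) \sqrt{\left(-4\right) 4 + \left(\left(-1\right) 3 \left(-2\right) + 5\right)} = 45 \cdot 6 \cdot 6 \sqrt{-16 + \left(\left(-3\right) \left(-2\right) + 5\right)} = 45 \cdot 36 \sqrt{-16 + \left(6 + 5\right)} = 1620 \sqrt{-16 + 11} = 1620 \sqrt{-5} = 1620 i \sqrt{5}$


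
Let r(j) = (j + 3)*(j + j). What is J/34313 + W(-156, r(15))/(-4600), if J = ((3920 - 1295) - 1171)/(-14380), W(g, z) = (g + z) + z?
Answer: -2849547731/14185852025 ≈ -0.20087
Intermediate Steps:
r(j) = 2*j*(3 + j) (r(j) = (3 + j)*(2*j) = 2*j*(3 + j))
W(g, z) = g + 2*z
J = -727/7190 (J = (2625 - 1171)*(-1/14380) = 1454*(-1/14380) = -727/7190 ≈ -0.10111)
J/34313 + W(-156, r(15))/(-4600) = -727/7190/34313 + (-156 + 2*(2*15*(3 + 15)))/(-4600) = -727/7190*1/34313 + (-156 + 2*(2*15*18))*(-1/4600) = -727/246710470 + (-156 + 2*540)*(-1/4600) = -727/246710470 + (-156 + 1080)*(-1/4600) = -727/246710470 + 924*(-1/4600) = -727/246710470 - 231/1150 = -2849547731/14185852025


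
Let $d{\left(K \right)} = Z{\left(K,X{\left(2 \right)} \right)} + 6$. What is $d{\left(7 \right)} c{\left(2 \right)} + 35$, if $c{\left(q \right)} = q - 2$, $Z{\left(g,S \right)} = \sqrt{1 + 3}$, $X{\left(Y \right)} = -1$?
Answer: $35$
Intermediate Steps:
$Z{\left(g,S \right)} = 2$ ($Z{\left(g,S \right)} = \sqrt{4} = 2$)
$c{\left(q \right)} = -2 + q$
$d{\left(K \right)} = 8$ ($d{\left(K \right)} = 2 + 6 = 8$)
$d{\left(7 \right)} c{\left(2 \right)} + 35 = 8 \left(-2 + 2\right) + 35 = 8 \cdot 0 + 35 = 0 + 35 = 35$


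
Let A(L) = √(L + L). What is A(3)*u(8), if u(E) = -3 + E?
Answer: 5*√6 ≈ 12.247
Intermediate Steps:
A(L) = √2*√L (A(L) = √(2*L) = √2*√L)
A(3)*u(8) = (√2*√3)*(-3 + 8) = √6*5 = 5*√6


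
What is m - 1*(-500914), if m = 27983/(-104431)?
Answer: 52310921951/104431 ≈ 5.0091e+5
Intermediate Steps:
m = -27983/104431 (m = 27983*(-1/104431) = -27983/104431 ≈ -0.26796)
m - 1*(-500914) = -27983/104431 - 1*(-500914) = -27983/104431 + 500914 = 52310921951/104431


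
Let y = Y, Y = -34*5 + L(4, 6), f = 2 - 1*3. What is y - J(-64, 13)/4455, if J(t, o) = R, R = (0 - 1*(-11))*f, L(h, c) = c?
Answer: -66419/405 ≈ -164.00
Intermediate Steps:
f = -1 (f = 2 - 3 = -1)
R = -11 (R = (0 - 1*(-11))*(-1) = (0 + 11)*(-1) = 11*(-1) = -11)
J(t, o) = -11
Y = -164 (Y = -34*5 + 6 = -170 + 6 = -164)
y = -164
y - J(-64, 13)/4455 = -164 - (-11)/4455 = -164 - 1*(-1/405) = -164 + 1/405 = -66419/405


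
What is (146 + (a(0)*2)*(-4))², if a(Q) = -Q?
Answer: 21316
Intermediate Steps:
(146 + (a(0)*2)*(-4))² = (146 + (-1*0*2)*(-4))² = (146 + (0*2)*(-4))² = (146 + 0*(-4))² = (146 + 0)² = 146² = 21316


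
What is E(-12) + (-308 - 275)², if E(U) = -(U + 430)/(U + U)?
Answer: 4078877/12 ≈ 3.3991e+5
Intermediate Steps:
E(U) = -(430 + U)/(2*U)
E(-12) + (-308 - 275)² = (½)*(-430 - 1*(-12))/(-12) + (-308 - 275)² = (½)*(-1/12)*(-430 + 12) + (-583)² = (½)*(-1/12)*(-418) + 339889 = 209/12 + 339889 = 4078877/12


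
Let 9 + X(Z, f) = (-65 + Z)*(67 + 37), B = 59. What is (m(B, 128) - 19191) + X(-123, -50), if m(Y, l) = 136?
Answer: -38616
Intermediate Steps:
X(Z, f) = -6769 + 104*Z (X(Z, f) = -9 + (-65 + Z)*(67 + 37) = -9 + (-65 + Z)*104 = -9 + (-6760 + 104*Z) = -6769 + 104*Z)
(m(B, 128) - 19191) + X(-123, -50) = (136 - 19191) + (-6769 + 104*(-123)) = -19055 + (-6769 - 12792) = -19055 - 19561 = -38616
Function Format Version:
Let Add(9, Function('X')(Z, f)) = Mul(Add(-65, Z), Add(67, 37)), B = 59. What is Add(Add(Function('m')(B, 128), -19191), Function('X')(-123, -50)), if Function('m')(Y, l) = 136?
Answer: -38616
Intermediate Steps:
Function('X')(Z, f) = Add(-6769, Mul(104, Z)) (Function('X')(Z, f) = Add(-9, Mul(Add(-65, Z), Add(67, 37))) = Add(-9, Mul(Add(-65, Z), 104)) = Add(-9, Add(-6760, Mul(104, Z))) = Add(-6769, Mul(104, Z)))
Add(Add(Function('m')(B, 128), -19191), Function('X')(-123, -50)) = Add(Add(136, -19191), Add(-6769, Mul(104, -123))) = Add(-19055, Add(-6769, -12792)) = Add(-19055, -19561) = -38616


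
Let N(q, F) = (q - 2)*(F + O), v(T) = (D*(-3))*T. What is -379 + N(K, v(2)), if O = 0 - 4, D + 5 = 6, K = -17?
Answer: -189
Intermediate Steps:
D = 1 (D = -5 + 6 = 1)
O = -4
v(T) = -3*T (v(T) = (1*(-3))*T = -3*T)
N(q, F) = (-4 + F)*(-2 + q) (N(q, F) = (q - 2)*(F - 4) = (-2 + q)*(-4 + F) = (-4 + F)*(-2 + q))
-379 + N(K, v(2)) = -379 + (8 - 4*(-17) - (-6)*2 - 3*2*(-17)) = -379 + (8 + 68 - 2*(-6) - 6*(-17)) = -379 + (8 + 68 + 12 + 102) = -379 + 190 = -189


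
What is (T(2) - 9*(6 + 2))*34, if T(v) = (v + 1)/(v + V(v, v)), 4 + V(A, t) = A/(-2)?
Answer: -2482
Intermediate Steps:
V(A, t) = -4 - A/2 (V(A, t) = -4 + A/(-2) = -4 + A*(-½) = -4 - A/2)
T(v) = (1 + v)/(-4 + v/2) (T(v) = (v + 1)/(v + (-4 - v/2)) = (1 + v)/(-4 + v/2))
(T(2) - 9*(6 + 2))*34 = (2*(1 + 2)/(-8 + 2) - 9*(6 + 2))*34 = (2*3/(-6) - 9*8)*34 = (2*(-⅙)*3 - 72)*34 = (-1 - 72)*34 = -73*34 = -2482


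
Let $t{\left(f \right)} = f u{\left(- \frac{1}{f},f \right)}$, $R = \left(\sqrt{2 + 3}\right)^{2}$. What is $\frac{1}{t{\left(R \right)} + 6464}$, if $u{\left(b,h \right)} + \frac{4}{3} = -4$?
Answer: $\frac{3}{19312} \approx 0.00015534$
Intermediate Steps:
$u{\left(b,h \right)} = - \frac{16}{3}$ ($u{\left(b,h \right)} = - \frac{4}{3} - 4 = - \frac{16}{3}$)
$R = 5$ ($R = \left(\sqrt{5}\right)^{2} = 5$)
$t{\left(f \right)} = - \frac{16 f}{3}$ ($t{\left(f \right)} = f \left(- \frac{16}{3}\right) = - \frac{16 f}{3}$)
$\frac{1}{t{\left(R \right)} + 6464} = \frac{1}{\left(- \frac{16}{3}\right) 5 + 6464} = \frac{1}{- \frac{80}{3} + 6464} = \frac{1}{\frac{19312}{3}} = \frac{3}{19312}$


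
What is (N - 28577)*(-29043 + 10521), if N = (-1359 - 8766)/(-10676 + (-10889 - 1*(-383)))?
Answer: 800822337147/1513 ≈ 5.2929e+8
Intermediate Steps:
N = 10125/21182 (N = -10125/(-10676 + (-10889 + 383)) = -10125/(-10676 - 10506) = -10125/(-21182) = -10125*(-1/21182) = 10125/21182 ≈ 0.47800)
(N - 28577)*(-29043 + 10521) = (10125/21182 - 28577)*(-29043 + 10521) = -605307889/21182*(-18522) = 800822337147/1513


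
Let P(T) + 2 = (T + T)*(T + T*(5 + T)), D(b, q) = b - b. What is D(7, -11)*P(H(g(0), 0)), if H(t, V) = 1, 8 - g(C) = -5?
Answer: 0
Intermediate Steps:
g(C) = 13 (g(C) = 8 - 1*(-5) = 8 + 5 = 13)
D(b, q) = 0
P(T) = -2 + 2*T*(T + T*(5 + T)) (P(T) = -2 + (T + T)*(T + T*(5 + T)) = -2 + (2*T)*(T + T*(5 + T)) = -2 + 2*T*(T + T*(5 + T)))
D(7, -11)*P(H(g(0), 0)) = 0*(-2 + 2*1**3 + 12*1**2) = 0*(-2 + 2*1 + 12*1) = 0*(-2 + 2 + 12) = 0*12 = 0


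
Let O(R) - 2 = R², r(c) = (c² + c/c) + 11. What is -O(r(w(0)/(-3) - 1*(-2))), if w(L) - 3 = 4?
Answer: -12043/81 ≈ -148.68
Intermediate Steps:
w(L) = 7 (w(L) = 3 + 4 = 7)
r(c) = 12 + c² (r(c) = (c² + 1) + 11 = (1 + c²) + 11 = 12 + c²)
O(R) = 2 + R²
-O(r(w(0)/(-3) - 1*(-2))) = -(2 + (12 + (7/(-3) - 1*(-2))²)²) = -(2 + (12 + (7*(-⅓) + 2)²)²) = -(2 + (12 + (-7/3 + 2)²)²) = -(2 + (12 + (-⅓)²)²) = -(2 + (12 + ⅑)²) = -(2 + (109/9)²) = -(2 + 11881/81) = -1*12043/81 = -12043/81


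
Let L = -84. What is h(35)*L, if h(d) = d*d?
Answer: -102900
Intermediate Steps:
h(d) = d²
h(35)*L = 35²*(-84) = 1225*(-84) = -102900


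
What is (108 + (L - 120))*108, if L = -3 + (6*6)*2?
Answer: 6156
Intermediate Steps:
L = 69 (L = -3 + 36*2 = -3 + 72 = 69)
(108 + (L - 120))*108 = (108 + (69 - 120))*108 = (108 - 51)*108 = 57*108 = 6156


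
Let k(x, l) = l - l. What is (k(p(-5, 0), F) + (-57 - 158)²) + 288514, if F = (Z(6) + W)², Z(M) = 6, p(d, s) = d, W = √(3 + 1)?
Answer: 334739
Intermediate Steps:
W = 2 (W = √4 = 2)
F = 64 (F = (6 + 2)² = 8² = 64)
k(x, l) = 0
(k(p(-5, 0), F) + (-57 - 158)²) + 288514 = (0 + (-57 - 158)²) + 288514 = (0 + (-215)²) + 288514 = (0 + 46225) + 288514 = 46225 + 288514 = 334739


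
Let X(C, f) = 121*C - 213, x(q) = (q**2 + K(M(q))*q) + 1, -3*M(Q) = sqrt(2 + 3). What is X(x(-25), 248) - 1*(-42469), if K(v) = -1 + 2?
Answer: 114977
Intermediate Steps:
M(Q) = -sqrt(5)/3 (M(Q) = -sqrt(2 + 3)/3 = -sqrt(5)/3)
K(v) = 1
x(q) = 1 + q + q**2 (x(q) = (q**2 + 1*q) + 1 = (q**2 + q) + 1 = (q + q**2) + 1 = 1 + q + q**2)
X(C, f) = -213 + 121*C
X(x(-25), 248) - 1*(-42469) = (-213 + 121*(1 - 25 + (-25)**2)) - 1*(-42469) = (-213 + 121*(1 - 25 + 625)) + 42469 = (-213 + 121*601) + 42469 = (-213 + 72721) + 42469 = 72508 + 42469 = 114977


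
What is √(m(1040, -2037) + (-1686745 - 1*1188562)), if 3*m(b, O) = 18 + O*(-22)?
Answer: I*√2860363 ≈ 1691.3*I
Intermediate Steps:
m(b, O) = 6 - 22*O/3 (m(b, O) = (18 + O*(-22))/3 = (18 - 22*O)/3 = 6 - 22*O/3)
√(m(1040, -2037) + (-1686745 - 1*1188562)) = √((6 - 22/3*(-2037)) + (-1686745 - 1*1188562)) = √((6 + 14938) + (-1686745 - 1188562)) = √(14944 - 2875307) = √(-2860363) = I*√2860363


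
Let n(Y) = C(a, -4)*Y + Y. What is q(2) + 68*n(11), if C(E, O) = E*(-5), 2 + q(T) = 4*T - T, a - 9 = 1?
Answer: -36648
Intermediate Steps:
a = 10 (a = 9 + 1 = 10)
q(T) = -2 + 3*T (q(T) = -2 + (4*T - T) = -2 + 3*T)
C(E, O) = -5*E
n(Y) = -49*Y (n(Y) = (-5*10)*Y + Y = -50*Y + Y = -49*Y)
q(2) + 68*n(11) = (-2 + 3*2) + 68*(-49*11) = (-2 + 6) + 68*(-539) = 4 - 36652 = -36648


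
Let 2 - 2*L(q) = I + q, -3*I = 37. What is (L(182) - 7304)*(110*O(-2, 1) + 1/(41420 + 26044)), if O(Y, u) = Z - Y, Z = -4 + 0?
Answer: 657904835833/404784 ≈ 1.6253e+6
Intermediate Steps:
Z = -4
O(Y, u) = -4 - Y
I = -37/3 (I = -⅓*37 = -37/3 ≈ -12.333)
L(q) = 43/6 - q/2 (L(q) = 1 - (-37/3 + q)/2 = 1 + (37/6 - q/2) = 43/6 - q/2)
(L(182) - 7304)*(110*O(-2, 1) + 1/(41420 + 26044)) = ((43/6 - ½*182) - 7304)*(110*(-4 - 1*(-2)) + 1/(41420 + 26044)) = ((43/6 - 91) - 7304)*(110*(-4 + 2) + 1/67464) = (-503/6 - 7304)*(110*(-2) + 1/67464) = -44327*(-220 + 1/67464)/6 = -44327/6*(-14842079/67464) = 657904835833/404784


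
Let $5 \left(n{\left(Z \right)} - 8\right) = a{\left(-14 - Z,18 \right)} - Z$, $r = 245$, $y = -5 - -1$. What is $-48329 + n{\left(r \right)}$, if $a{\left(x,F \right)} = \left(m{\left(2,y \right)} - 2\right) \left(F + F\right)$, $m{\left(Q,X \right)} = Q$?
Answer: $-48370$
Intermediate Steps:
$y = -4$ ($y = -5 + 1 = -4$)
$a{\left(x,F \right)} = 0$ ($a{\left(x,F \right)} = \left(2 - 2\right) \left(F + F\right) = 0 \cdot 2 F = 0$)
$n{\left(Z \right)} = 8 - \frac{Z}{5}$ ($n{\left(Z \right)} = 8 + \frac{0 - Z}{5} = 8 + \frac{\left(-1\right) Z}{5} = 8 - \frac{Z}{5}$)
$-48329 + n{\left(r \right)} = -48329 + \left(8 - 49\right) = -48329 - 41 = -48370$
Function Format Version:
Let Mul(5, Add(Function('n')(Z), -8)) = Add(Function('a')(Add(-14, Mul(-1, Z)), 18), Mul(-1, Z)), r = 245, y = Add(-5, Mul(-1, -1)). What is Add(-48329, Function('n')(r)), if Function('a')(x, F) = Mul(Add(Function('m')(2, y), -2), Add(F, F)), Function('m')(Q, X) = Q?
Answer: -48370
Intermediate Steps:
y = -4 (y = Add(-5, 1) = -4)
Function('a')(x, F) = 0 (Function('a')(x, F) = Mul(Add(2, -2), Add(F, F)) = Mul(0, Mul(2, F)) = 0)
Function('n')(Z) = Add(8, Mul(Rational(-1, 5), Z)) (Function('n')(Z) = Add(8, Mul(Rational(1, 5), Add(0, Mul(-1, Z)))) = Add(8, Mul(Rational(1, 5), Mul(-1, Z))) = Add(8, Mul(Rational(-1, 5), Z)))
Add(-48329, Function('n')(r)) = Add(-48329, Add(8, Mul(Rational(-1, 5), 245))) = Add(-48329, Add(8, -49)) = Add(-48329, -41) = -48370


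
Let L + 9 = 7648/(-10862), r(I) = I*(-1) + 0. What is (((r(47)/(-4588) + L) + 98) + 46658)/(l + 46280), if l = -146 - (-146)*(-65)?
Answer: 1164797717461/913074231632 ≈ 1.2757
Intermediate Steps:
r(I) = -I (r(I) = -I + 0 = -I)
L = -52703/5431 (L = -9 + 7648/(-10862) = -9 + 7648*(-1/10862) = -9 - 3824/5431 = -52703/5431 ≈ -9.7041)
l = -9636 (l = -146 - 1*9490 = -146 - 9490 = -9636)
(((r(47)/(-4588) + L) + 98) + 46658)/(l + 46280) = (((-1*47/(-4588) - 52703/5431) + 98) + 46658)/(-9636 + 46280) = (((-47*(-1/4588) - 52703/5431) + 98) + 46658)/36644 = (((47/4588 - 52703/5431) + 98) + 46658)*(1/36644) = ((-241546107/24917428 + 98) + 46658)*(1/36644) = (2200361837/24917428 + 46658)*(1/36644) = (1164797717461/24917428)*(1/36644) = 1164797717461/913074231632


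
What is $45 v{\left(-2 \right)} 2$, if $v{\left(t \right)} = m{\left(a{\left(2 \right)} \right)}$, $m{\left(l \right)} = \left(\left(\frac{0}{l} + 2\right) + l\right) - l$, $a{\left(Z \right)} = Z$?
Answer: $180$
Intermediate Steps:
$m{\left(l \right)} = 2$ ($m{\left(l \right)} = \left(\left(0 + 2\right) + l\right) - l = \left(2 + l\right) - l = 2$)
$v{\left(t \right)} = 2$
$45 v{\left(-2 \right)} 2 = 45 \cdot 2 \cdot 2 = 90 \cdot 2 = 180$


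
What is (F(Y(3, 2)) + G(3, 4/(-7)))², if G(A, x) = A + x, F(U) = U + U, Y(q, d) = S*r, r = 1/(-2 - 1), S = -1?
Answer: 4225/441 ≈ 9.5805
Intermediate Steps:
r = -⅓ (r = 1/(-3) = -⅓ ≈ -0.33333)
Y(q, d) = ⅓ (Y(q, d) = -1*(-⅓) = ⅓)
F(U) = 2*U
(F(Y(3, 2)) + G(3, 4/(-7)))² = (2*(⅓) + (3 + 4/(-7)))² = (⅔ + (3 + 4*(-⅐)))² = (⅔ + (3 - 4/7))² = (⅔ + 17/7)² = (65/21)² = 4225/441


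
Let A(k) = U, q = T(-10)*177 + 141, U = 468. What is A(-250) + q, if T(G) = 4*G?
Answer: -6471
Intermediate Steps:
q = -6939 (q = (4*(-10))*177 + 141 = -40*177 + 141 = -7080 + 141 = -6939)
A(k) = 468
A(-250) + q = 468 - 6939 = -6471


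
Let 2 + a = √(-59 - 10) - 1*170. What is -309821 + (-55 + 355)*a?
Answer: -361421 + 300*I*√69 ≈ -3.6142e+5 + 2492.0*I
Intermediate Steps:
a = -172 + I*√69 (a = -2 + (√(-59 - 10) - 1*170) = -2 + (√(-69) - 170) = -2 + (I*√69 - 170) = -2 + (-170 + I*√69) = -172 + I*√69 ≈ -172.0 + 8.3066*I)
-309821 + (-55 + 355)*a = -309821 + (-55 + 355)*(-172 + I*√69) = -309821 + 300*(-172 + I*√69) = -309821 + (-51600 + 300*I*√69) = -361421 + 300*I*√69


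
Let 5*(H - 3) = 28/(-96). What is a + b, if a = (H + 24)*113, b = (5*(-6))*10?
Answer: 329329/120 ≈ 2744.4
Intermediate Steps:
H = 353/120 (H = 3 + (28/(-96))/5 = 3 + (28*(-1/96))/5 = 3 + (⅕)*(-7/24) = 3 - 7/120 = 353/120 ≈ 2.9417)
b = -300 (b = -30*10 = -300)
a = 365329/120 (a = (353/120 + 24)*113 = (3233/120)*113 = 365329/120 ≈ 3044.4)
a + b = 365329/120 - 300 = 329329/120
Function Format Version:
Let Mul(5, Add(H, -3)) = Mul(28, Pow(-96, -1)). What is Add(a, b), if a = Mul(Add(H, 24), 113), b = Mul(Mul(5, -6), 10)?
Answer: Rational(329329, 120) ≈ 2744.4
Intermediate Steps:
H = Rational(353, 120) (H = Add(3, Mul(Rational(1, 5), Mul(28, Pow(-96, -1)))) = Add(3, Mul(Rational(1, 5), Mul(28, Rational(-1, 96)))) = Add(3, Mul(Rational(1, 5), Rational(-7, 24))) = Add(3, Rational(-7, 120)) = Rational(353, 120) ≈ 2.9417)
b = -300 (b = Mul(-30, 10) = -300)
a = Rational(365329, 120) (a = Mul(Add(Rational(353, 120), 24), 113) = Mul(Rational(3233, 120), 113) = Rational(365329, 120) ≈ 3044.4)
Add(a, b) = Add(Rational(365329, 120), -300) = Rational(329329, 120)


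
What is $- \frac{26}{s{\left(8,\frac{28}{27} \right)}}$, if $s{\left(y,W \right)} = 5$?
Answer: $- \frac{26}{5} \approx -5.2$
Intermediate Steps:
$- \frac{26}{s{\left(8,\frac{28}{27} \right)}} = - \frac{26}{5}$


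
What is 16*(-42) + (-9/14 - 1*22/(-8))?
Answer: -18757/28 ≈ -669.89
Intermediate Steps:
16*(-42) + (-9/14 - 1*22/(-8)) = -672 + (-9*1/14 - 22*(-⅛)) = -672 + (-9/14 + 11/4) = -672 + 59/28 = -18757/28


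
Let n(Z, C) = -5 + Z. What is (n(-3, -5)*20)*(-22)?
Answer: 3520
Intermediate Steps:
(n(-3, -5)*20)*(-22) = ((-5 - 3)*20)*(-22) = -8*20*(-22) = -160*(-22) = 3520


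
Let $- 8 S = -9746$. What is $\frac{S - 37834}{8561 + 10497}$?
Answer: $- \frac{146463}{76232} \approx -1.9213$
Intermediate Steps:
$S = \frac{4873}{4}$ ($S = \left(- \frac{1}{8}\right) \left(-9746\right) = \frac{4873}{4} \approx 1218.3$)
$\frac{S - 37834}{8561 + 10497} = \frac{\frac{4873}{4} - 37834}{8561 + 10497} = - \frac{146463}{4 \cdot 19058} = \left(- \frac{146463}{4}\right) \frac{1}{19058} = - \frac{146463}{76232}$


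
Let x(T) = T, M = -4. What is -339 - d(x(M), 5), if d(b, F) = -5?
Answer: -334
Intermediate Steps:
-339 - d(x(M), 5) = -339 - 1*(-5) = -339 + 5 = -334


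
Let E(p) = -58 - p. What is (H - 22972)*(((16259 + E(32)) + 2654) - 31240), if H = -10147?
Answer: 411238623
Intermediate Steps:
(H - 22972)*(((16259 + E(32)) + 2654) - 31240) = (-10147 - 22972)*(((16259 + (-58 - 1*32)) + 2654) - 31240) = -33119*(((16259 + (-58 - 32)) + 2654) - 31240) = -33119*(((16259 - 90) + 2654) - 31240) = -33119*((16169 + 2654) - 31240) = -33119*(18823 - 31240) = -33119*(-12417) = 411238623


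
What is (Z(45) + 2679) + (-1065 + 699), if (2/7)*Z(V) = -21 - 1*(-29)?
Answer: 2341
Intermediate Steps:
Z(V) = 28 (Z(V) = 7*(-21 - 1*(-29))/2 = 7*(-21 + 29)/2 = (7/2)*8 = 28)
(Z(45) + 2679) + (-1065 + 699) = (28 + 2679) + (-1065 + 699) = 2707 - 366 = 2341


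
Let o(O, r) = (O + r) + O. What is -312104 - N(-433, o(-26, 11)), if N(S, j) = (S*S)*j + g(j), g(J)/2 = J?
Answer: 7375027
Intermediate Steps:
o(O, r) = r + 2*O
g(J) = 2*J
N(S, j) = 2*j + j*S**2 (N(S, j) = (S*S)*j + 2*j = S**2*j + 2*j = j*S**2 + 2*j = 2*j + j*S**2)
-312104 - N(-433, o(-26, 11)) = -312104 - (11 + 2*(-26))*(2 + (-433)**2) = -312104 - (11 - 52)*(2 + 187489) = -312104 - (-41)*187491 = -312104 - 1*(-7687131) = -312104 + 7687131 = 7375027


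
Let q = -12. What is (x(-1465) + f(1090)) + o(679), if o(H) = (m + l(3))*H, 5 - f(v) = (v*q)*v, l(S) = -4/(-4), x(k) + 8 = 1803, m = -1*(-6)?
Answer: 14263753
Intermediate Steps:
m = 6
x(k) = 1795 (x(k) = -8 + 1803 = 1795)
l(S) = 1 (l(S) = -4*(-¼) = 1)
f(v) = 5 + 12*v² (f(v) = 5 - v*(-12)*v = 5 - (-12*v)*v = 5 - (-12)*v² = 5 + 12*v²)
o(H) = 7*H (o(H) = (6 + 1)*H = 7*H)
(x(-1465) + f(1090)) + o(679) = (1795 + (5 + 12*1090²)) + 7*679 = (1795 + (5 + 12*1188100)) + 4753 = (1795 + (5 + 14257200)) + 4753 = (1795 + 14257205) + 4753 = 14259000 + 4753 = 14263753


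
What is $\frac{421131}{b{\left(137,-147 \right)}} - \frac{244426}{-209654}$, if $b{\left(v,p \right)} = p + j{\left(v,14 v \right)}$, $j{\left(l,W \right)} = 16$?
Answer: $- \frac{44129889434}{13732337} \approx -3213.6$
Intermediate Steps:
$b{\left(v,p \right)} = 16 + p$ ($b{\left(v,p \right)} = p + 16 = 16 + p$)
$\frac{421131}{b{\left(137,-147 \right)}} - \frac{244426}{-209654} = \frac{421131}{16 - 147} - \frac{244426}{-209654} = \frac{421131}{-131} - - \frac{122213}{104827} = 421131 \left(- \frac{1}{131}\right) + \frac{122213}{104827} = - \frac{421131}{131} + \frac{122213}{104827} = - \frac{44129889434}{13732337}$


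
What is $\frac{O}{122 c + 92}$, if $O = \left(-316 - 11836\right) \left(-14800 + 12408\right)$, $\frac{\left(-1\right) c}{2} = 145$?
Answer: $- \frac{3633448}{4411} \approx -823.72$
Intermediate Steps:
$c = -290$ ($c = \left(-2\right) 145 = -290$)
$O = 29067584$ ($O = \left(-12152\right) \left(-2392\right) = 29067584$)
$\frac{O}{122 c + 92} = \frac{29067584}{122 \left(-290\right) + 92} = \frac{29067584}{-35380 + 92} = \frac{29067584}{-35288} = 29067584 \left(- \frac{1}{35288}\right) = - \frac{3633448}{4411}$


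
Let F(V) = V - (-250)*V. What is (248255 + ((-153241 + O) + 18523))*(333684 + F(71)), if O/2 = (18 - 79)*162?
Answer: 32961678365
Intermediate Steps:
O = -19764 (O = 2*((18 - 79)*162) = 2*(-61*162) = 2*(-9882) = -19764)
F(V) = 251*V (F(V) = V + 250*V = 251*V)
(248255 + ((-153241 + O) + 18523))*(333684 + F(71)) = (248255 + ((-153241 - 19764) + 18523))*(333684 + 251*71) = (248255 + (-173005 + 18523))*(333684 + 17821) = (248255 - 154482)*351505 = 93773*351505 = 32961678365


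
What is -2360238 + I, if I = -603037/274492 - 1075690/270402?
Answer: -7962947359053043/3373781172 ≈ -2.3602e+6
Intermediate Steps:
I = -20833214107/3373781172 (I = -603037*1/274492 - 1075690*1/270402 = -603037/274492 - 48895/12291 = -20833214107/3373781172 ≈ -6.1750)
-2360238 + I = -2360238 - 20833214107/3373781172 = -7962947359053043/3373781172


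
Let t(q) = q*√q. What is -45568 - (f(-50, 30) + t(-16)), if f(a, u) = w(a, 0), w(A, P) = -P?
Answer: -45568 + 64*I ≈ -45568.0 + 64.0*I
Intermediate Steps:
t(q) = q^(3/2)
f(a, u) = 0 (f(a, u) = -1*0 = 0)
-45568 - (f(-50, 30) + t(-16)) = -45568 - (0 + (-16)^(3/2)) = -45568 - (0 - 64*I) = -45568 - (-64)*I = -45568 + 64*I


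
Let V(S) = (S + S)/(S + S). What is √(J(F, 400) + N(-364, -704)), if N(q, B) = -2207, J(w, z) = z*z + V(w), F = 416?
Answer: 17*√546 ≈ 397.23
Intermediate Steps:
V(S) = 1 (V(S) = (2*S)/((2*S)) = (2*S)*(1/(2*S)) = 1)
J(w, z) = 1 + z² (J(w, z) = z*z + 1 = z² + 1 = 1 + z²)
√(J(F, 400) + N(-364, -704)) = √((1 + 400²) - 2207) = √((1 + 160000) - 2207) = √(160001 - 2207) = √157794 = 17*√546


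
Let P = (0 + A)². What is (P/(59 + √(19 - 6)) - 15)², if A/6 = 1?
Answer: 17289081/83521 + 24948*√13/83521 ≈ 208.08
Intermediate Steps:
A = 6 (A = 6*1 = 6)
P = 36 (P = (0 + 6)² = 6² = 36)
(P/(59 + √(19 - 6)) - 15)² = (36/(59 + √(19 - 6)) - 15)² = (36/(59 + √13) - 15)² = (-15 + 36/(59 + √13))²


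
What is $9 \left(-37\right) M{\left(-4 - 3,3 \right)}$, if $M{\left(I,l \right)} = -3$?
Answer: $999$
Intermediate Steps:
$9 \left(-37\right) M{\left(-4 - 3,3 \right)} = 9 \left(-37\right) \left(-3\right) = \left(-333\right) \left(-3\right) = 999$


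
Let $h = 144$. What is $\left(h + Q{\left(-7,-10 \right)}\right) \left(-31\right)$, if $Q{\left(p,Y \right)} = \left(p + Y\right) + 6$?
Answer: $-4123$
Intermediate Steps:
$Q{\left(p,Y \right)} = 6 + Y + p$ ($Q{\left(p,Y \right)} = \left(Y + p\right) + 6 = 6 + Y + p$)
$\left(h + Q{\left(-7,-10 \right)}\right) \left(-31\right) = \left(144 - 11\right) \left(-31\right) = 133 \left(-31\right) = -4123$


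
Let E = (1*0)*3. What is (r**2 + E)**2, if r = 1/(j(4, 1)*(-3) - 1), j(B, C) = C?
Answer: 1/256 ≈ 0.0039063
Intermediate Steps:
E = 0 (E = 0*3 = 0)
r = -1/4 (r = 1/(1*(-3) - 1) = 1/(-3 - 1) = 1/(-4) = -1/4 ≈ -0.25000)
(r**2 + E)**2 = ((-1/4)**2 + 0)**2 = (1/16 + 0)**2 = (1/16)**2 = 1/256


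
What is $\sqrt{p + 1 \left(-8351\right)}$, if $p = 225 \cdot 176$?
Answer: $\sqrt{31249} \approx 176.77$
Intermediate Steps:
$p = 39600$
$\sqrt{p + 1 \left(-8351\right)} = \sqrt{39600 + 1 \left(-8351\right)} = \sqrt{39600 - 8351} = \sqrt{31249}$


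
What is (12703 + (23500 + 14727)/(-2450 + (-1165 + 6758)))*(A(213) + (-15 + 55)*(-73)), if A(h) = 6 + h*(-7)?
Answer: -25148620740/449 ≈ -5.6010e+7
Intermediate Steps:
A(h) = 6 - 7*h
(12703 + (23500 + 14727)/(-2450 + (-1165 + 6758)))*(A(213) + (-15 + 55)*(-73)) = (12703 + (23500 + 14727)/(-2450 + (-1165 + 6758)))*((6 - 7*213) + (-15 + 55)*(-73)) = (12703 + 38227/(-2450 + 5593))*((6 - 1491) + 40*(-73)) = (12703 + 38227/3143)*(-1485 - 2920) = (12703 + 38227*(1/3143))*(-4405) = (12703 + 5461/449)*(-4405) = (5709108/449)*(-4405) = -25148620740/449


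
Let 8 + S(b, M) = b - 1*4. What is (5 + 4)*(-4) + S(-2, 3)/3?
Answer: -122/3 ≈ -40.667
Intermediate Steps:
S(b, M) = -12 + b (S(b, M) = -8 + (b - 1*4) = -8 + (b - 4) = -8 + (-4 + b) = -12 + b)
(5 + 4)*(-4) + S(-2, 3)/3 = (5 + 4)*(-4) + (-12 - 2)/3 = 9*(-4) - 14*⅓ = -36 - 14/3 = -122/3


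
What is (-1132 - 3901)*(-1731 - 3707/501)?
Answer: 4383430954/501 ≈ 8.7494e+6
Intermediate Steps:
(-1132 - 3901)*(-1731 - 3707/501) = -5033*(-1731 - 3707*1/501) = -5033*(-1731 - 3707/501) = -5033*(-870938/501) = 4383430954/501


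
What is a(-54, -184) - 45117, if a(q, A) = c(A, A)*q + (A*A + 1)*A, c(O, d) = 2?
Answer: -6274913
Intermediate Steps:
a(q, A) = 2*q + A*(1 + A²) (a(q, A) = 2*q + (A*A + 1)*A = 2*q + (A² + 1)*A = 2*q + (1 + A²)*A = 2*q + A*(1 + A²))
a(-54, -184) - 45117 = (-184 + (-184)³ + 2*(-54)) - 45117 = (-184 - 6229504 - 108) - 45117 = -6229796 - 45117 = -6274913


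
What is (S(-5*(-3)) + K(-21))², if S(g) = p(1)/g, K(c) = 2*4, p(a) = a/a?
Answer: 14641/225 ≈ 65.071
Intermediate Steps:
p(a) = 1
K(c) = 8
S(g) = 1/g
(S(-5*(-3)) + K(-21))² = (1/(-5*(-3)) + 8)² = (1/15 + 8)² = (121/15)² = 14641/225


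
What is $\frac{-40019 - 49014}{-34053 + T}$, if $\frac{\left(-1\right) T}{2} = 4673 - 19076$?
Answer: $\frac{89033}{5247} \approx 16.968$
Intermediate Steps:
$T = 28806$ ($T = - 2 \left(4673 - 19076\right) = \left(-2\right) \left(-14403\right) = 28806$)
$\frac{-40019 - 49014}{-34053 + T} = \frac{-40019 - 49014}{-34053 + 28806} = - \frac{89033}{-5247} = \left(-89033\right) \left(- \frac{1}{5247}\right) = \frac{89033}{5247}$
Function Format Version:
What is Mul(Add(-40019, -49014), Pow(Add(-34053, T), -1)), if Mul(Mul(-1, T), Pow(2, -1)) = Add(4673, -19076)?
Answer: Rational(89033, 5247) ≈ 16.968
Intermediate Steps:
T = 28806 (T = Mul(-2, Add(4673, -19076)) = Mul(-2, -14403) = 28806)
Mul(Add(-40019, -49014), Pow(Add(-34053, T), -1)) = Mul(Add(-40019, -49014), Pow(Add(-34053, 28806), -1)) = Mul(-89033, Pow(-5247, -1)) = Mul(-89033, Rational(-1, 5247)) = Rational(89033, 5247)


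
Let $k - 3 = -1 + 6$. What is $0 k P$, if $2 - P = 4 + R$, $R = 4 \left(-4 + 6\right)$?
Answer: $0$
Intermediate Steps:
$k = 8$ ($k = 3 + \left(-1 + 6\right) = 3 + 5 = 8$)
$R = 8$ ($R = 4 \cdot 2 = 8$)
$P = -10$ ($P = 2 - \left(4 + 8\right) = 2 - 12 = -10$)
$0 k P = 0 \cdot 8 \left(-10\right) = 0 \left(-10\right) = 0$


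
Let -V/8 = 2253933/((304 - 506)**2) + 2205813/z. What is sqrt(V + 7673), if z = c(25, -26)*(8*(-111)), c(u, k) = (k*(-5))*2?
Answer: sqrt(1724659398020455)/485810 ≈ 85.484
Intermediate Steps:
c(u, k) = -10*k (c(u, k) = -5*k*2 = -10*k)
z = -230880 (z = (-10*(-26))*(8*(-111)) = 260*(-888) = -230880)
V = -35865171449/98133620 (V = -8*(2253933/((304 - 506)**2) + 2205813/(-230880)) = -8*(2253933/((-202)**2) + 2205813*(-1/230880)) = -8*(2253933/40804 - 735271/76960) = -8*35865171449/785068960 = -35865171449/98133620 ≈ -365.47)
sqrt(V + 7673) = sqrt(-35865171449/98133620 + 7673) = sqrt(717114094811/98133620) = sqrt(1724659398020455)/485810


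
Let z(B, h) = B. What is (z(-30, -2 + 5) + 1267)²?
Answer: 1530169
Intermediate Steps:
(z(-30, -2 + 5) + 1267)² = (-30 + 1267)² = 1237² = 1530169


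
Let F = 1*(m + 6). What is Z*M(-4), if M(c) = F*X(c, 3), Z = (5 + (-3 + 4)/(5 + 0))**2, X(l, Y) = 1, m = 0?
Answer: 4056/25 ≈ 162.24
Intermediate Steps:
F = 6 (F = 1*(0 + 6) = 1*6 = 6)
Z = 676/25 (Z = (5 + 1/5)**2 = (26/5)**2 = 676/25 ≈ 27.040)
M(c) = 6 (M(c) = 6*1 = 6)
Z*M(-4) = (676/25)*6 = 4056/25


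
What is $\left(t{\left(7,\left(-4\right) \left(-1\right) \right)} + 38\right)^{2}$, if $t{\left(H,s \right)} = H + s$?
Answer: $2401$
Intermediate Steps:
$\left(t{\left(7,\left(-4\right) \left(-1\right) \right)} + 38\right)^{2} = \left(\left(7 - -4\right) + 38\right)^{2} = \left(\left(7 + 4\right) + 38\right)^{2} = \left(11 + 38\right)^{2} = 49^{2} = 2401$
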